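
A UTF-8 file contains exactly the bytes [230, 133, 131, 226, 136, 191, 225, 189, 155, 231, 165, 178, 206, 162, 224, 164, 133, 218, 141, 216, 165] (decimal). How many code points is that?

8

Byte at offset 0: 0xE6 = 11100110 → 3-byte char (#1). Advance 3.
Byte at offset 3: 0xE2 = 11100010 → 3-byte char (#2). Advance 3.
Byte at offset 6: 0xE1 = 11100001 → 3-byte char (#3). Advance 3.
Byte at offset 9: 0xE7 = 11100111 → 3-byte char (#4). Advance 3.
Byte at offset 12: 0xCE = 11001110 → 2-byte char (#5). Advance 2.
Byte at offset 14: 0xE0 = 11100000 → 3-byte char (#6). Advance 3.
Byte at offset 17: 0xDA = 11011010 → 2-byte char (#7). Advance 2.
Byte at offset 19: 0xD8 = 11011000 → 2-byte char (#8). Advance 2.
Reached end at offset 21 after 8 code points.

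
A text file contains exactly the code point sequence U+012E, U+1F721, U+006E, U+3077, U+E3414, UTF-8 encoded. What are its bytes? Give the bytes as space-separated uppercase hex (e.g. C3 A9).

U+012E: 2-byte form → C4 AE.
U+1F721: 4-byte form → F0 9F 9C A1.
U+006E: 1-byte form → 6E.
U+3077: 3-byte form → E3 81 B7.
U+E3414: 4-byte form → F3 A3 90 94.
Concatenated (14 bytes): C4 AE F0 9F 9C A1 6E E3 81 B7 F3 A3 90 94.

C4 AE F0 9F 9C A1 6E E3 81 B7 F3 A3 90 94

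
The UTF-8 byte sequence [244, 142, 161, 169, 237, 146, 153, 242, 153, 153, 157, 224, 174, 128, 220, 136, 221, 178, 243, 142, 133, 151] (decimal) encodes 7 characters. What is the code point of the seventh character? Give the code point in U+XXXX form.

Offset 0: leading byte 0xF4 = 11110100 → 4-byte char #1 = F4 8E A1 A9.
Offset 4: leading byte 0xED = 11101101 → 3-byte char #2 = ED 92 99.
Offset 7: leading byte 0xF2 = 11110010 → 4-byte char #3 = F2 99 99 9D.
Offset 11: leading byte 0xE0 = 11100000 → 3-byte char #4 = E0 AE 80.
Offset 14: leading byte 0xDC = 11011100 → 2-byte char #5 = DC 88.
Offset 16: leading byte 0xDD = 11011101 → 2-byte char #6 = DD B2.
Offset 18: leading byte 0xF3 = 11110011 → 4-byte char #7 = F3 8E 85 97.
Leading byte 0xF3 = 11110011 matches 11110xxx → 4-byte sequence.
Byte 1: 0xF3 = 11110011, payload 011 (3 bits).
Byte 2: 0x8E = 10001110 (10xxxxxx ✓), payload 001110.
Byte 3: 0x85 = 10000101 (10xxxxxx ✓), payload 000101.
Byte 4: 0x97 = 10010111 (10xxxxxx ✓), payload 010111.
Concatenate: 011001110000101010111 = 0xCE157 (21 bits → U+CE157).

U+CE157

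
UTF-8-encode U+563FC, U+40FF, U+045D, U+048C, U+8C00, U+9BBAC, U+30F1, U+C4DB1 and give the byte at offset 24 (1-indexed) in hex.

1-indexed offset 24 is 0-indexed offset 23.
U+563FC → 4-byte form F1 96 8F BC at offsets 0–3.
U+40FF → 3-byte form E4 83 BF at offsets 4–6.
U+045D → 2-byte form D1 9D at offsets 7–8.
U+048C → 2-byte form D2 8C at offsets 9–10.
U+8C00 → 3-byte form E8 B0 80 at offsets 11–13.
U+9BBAC → 4-byte form F2 9B AE AC at offsets 14–17.
U+30F1 → 3-byte form E3 83 B1 at offsets 18–20.
U+C4DB1 → 4-byte form F3 84 B6 B1 at offsets 21–24.
Offset 23 falls in char 8's range; it's byte 3 of F3 84 B6 B1 = 0xB6.

0xB6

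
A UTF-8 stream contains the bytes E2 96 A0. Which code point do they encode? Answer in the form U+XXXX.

Leading byte 0xE2 = 11100010 matches 1110xxxx → 3-byte sequence.
Byte 1: 0xE2 = 11100010, payload 0010 (4 bits).
Byte 2: 0x96 = 10010110 (10xxxxxx ✓), payload 010110.
Byte 3: 0xA0 = 10100000 (10xxxxxx ✓), payload 100000.
Concatenate: 0010010110100000 = 0x25A0 (16 bits → U+25A0).

U+25A0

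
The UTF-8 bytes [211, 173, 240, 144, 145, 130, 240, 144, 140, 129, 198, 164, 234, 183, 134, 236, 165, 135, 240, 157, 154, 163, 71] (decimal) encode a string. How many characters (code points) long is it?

8

Byte at offset 0: 0xD3 = 11010011 → 2-byte char (#1). Advance 2.
Byte at offset 2: 0xF0 = 11110000 → 4-byte char (#2). Advance 4.
Byte at offset 6: 0xF0 = 11110000 → 4-byte char (#3). Advance 4.
Byte at offset 10: 0xC6 = 11000110 → 2-byte char (#4). Advance 2.
Byte at offset 12: 0xEA = 11101010 → 3-byte char (#5). Advance 3.
Byte at offset 15: 0xEC = 11101100 → 3-byte char (#6). Advance 3.
Byte at offset 18: 0xF0 = 11110000 → 4-byte char (#7). Advance 4.
Byte at offset 22: 0x47 = 01000111 → 1-byte char (#8). Advance 1.
Reached end at offset 23 after 8 code points.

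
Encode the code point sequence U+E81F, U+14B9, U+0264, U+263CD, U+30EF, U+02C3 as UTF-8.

EE A0 9F E1 92 B9 C9 A4 F0 A6 8F 8D E3 83 AF CB 83

U+E81F: 3-byte form → EE A0 9F.
U+14B9: 3-byte form → E1 92 B9.
U+0264: 2-byte form → C9 A4.
U+263CD: 4-byte form → F0 A6 8F 8D.
U+30EF: 3-byte form → E3 83 AF.
U+02C3: 2-byte form → CB 83.
Concatenated (17 bytes): EE A0 9F E1 92 B9 C9 A4 F0 A6 8F 8D E3 83 AF CB 83.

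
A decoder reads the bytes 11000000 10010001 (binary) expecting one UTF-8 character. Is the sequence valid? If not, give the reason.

invalid (overlong encoding)

Leading byte 0xC0 = 11000000 → 2-byte form.
Continuation bytes all match 10xxxxxx. Payload decodes to 0x11.
But 0x11 < 0x80, the minimum for a 2-byte sequence — this is an overlong encoding.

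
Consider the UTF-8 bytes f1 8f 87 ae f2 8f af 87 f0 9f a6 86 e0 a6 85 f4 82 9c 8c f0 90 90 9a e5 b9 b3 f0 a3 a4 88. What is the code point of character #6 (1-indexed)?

U+1041A

Offset 0: leading byte 0xF1 = 11110001 → 4-byte char #1 = F1 8F 87 AE.
Offset 4: leading byte 0xF2 = 11110010 → 4-byte char #2 = F2 8F AF 87.
Offset 8: leading byte 0xF0 = 11110000 → 4-byte char #3 = F0 9F A6 86.
Offset 12: leading byte 0xE0 = 11100000 → 3-byte char #4 = E0 A6 85.
Offset 15: leading byte 0xF4 = 11110100 → 4-byte char #5 = F4 82 9C 8C.
Offset 19: leading byte 0xF0 = 11110000 → 4-byte char #6 = F0 90 90 9A.
Leading byte 0xF0 = 11110000 matches 11110xxx → 4-byte sequence.
Byte 1: 0xF0 = 11110000, payload 000 (3 bits).
Byte 2: 0x90 = 10010000 (10xxxxxx ✓), payload 010000.
Byte 3: 0x90 = 10010000 (10xxxxxx ✓), payload 010000.
Byte 4: 0x9A = 10011010 (10xxxxxx ✓), payload 011010.
Concatenate: 000010000010000011010 = 0x1041A (21 bits → U+1041A).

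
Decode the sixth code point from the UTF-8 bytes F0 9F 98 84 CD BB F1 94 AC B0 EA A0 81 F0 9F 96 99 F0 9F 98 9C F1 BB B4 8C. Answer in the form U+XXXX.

U+1F61C

Offset 0: leading byte 0xF0 = 11110000 → 4-byte char #1 = F0 9F 98 84.
Offset 4: leading byte 0xCD = 11001101 → 2-byte char #2 = CD BB.
Offset 6: leading byte 0xF1 = 11110001 → 4-byte char #3 = F1 94 AC B0.
Offset 10: leading byte 0xEA = 11101010 → 3-byte char #4 = EA A0 81.
Offset 13: leading byte 0xF0 = 11110000 → 4-byte char #5 = F0 9F 96 99.
Offset 17: leading byte 0xF0 = 11110000 → 4-byte char #6 = F0 9F 98 9C.
Leading byte 0xF0 = 11110000 matches 11110xxx → 4-byte sequence.
Byte 1: 0xF0 = 11110000, payload 000 (3 bits).
Byte 2: 0x9F = 10011111 (10xxxxxx ✓), payload 011111.
Byte 3: 0x98 = 10011000 (10xxxxxx ✓), payload 011000.
Byte 4: 0x9C = 10011100 (10xxxxxx ✓), payload 011100.
Concatenate: 000011111011000011100 = 0x1F61C (21 bits → U+1F61C).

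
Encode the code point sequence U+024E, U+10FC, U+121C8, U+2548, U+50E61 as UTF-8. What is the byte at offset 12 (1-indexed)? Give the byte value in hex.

0x88

1-indexed offset 12 is 0-indexed offset 11.
U+024E → 2-byte form C9 8E at offsets 0–1.
U+10FC → 3-byte form E1 83 BC at offsets 2–4.
U+121C8 → 4-byte form F0 92 87 88 at offsets 5–8.
U+2548 → 3-byte form E2 95 88 at offsets 9–11.
Offset 11 falls in char 4's range; it's byte 3 of E2 95 88 = 0x88.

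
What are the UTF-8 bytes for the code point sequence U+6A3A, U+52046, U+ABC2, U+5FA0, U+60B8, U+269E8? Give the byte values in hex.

E6 A8 BA F1 92 81 86 EA AF 82 E5 BE A0 E6 82 B8 F0 A6 A7 A8

U+6A3A: 3-byte form → E6 A8 BA.
U+52046: 4-byte form → F1 92 81 86.
U+ABC2: 3-byte form → EA AF 82.
U+5FA0: 3-byte form → E5 BE A0.
U+60B8: 3-byte form → E6 82 B8.
U+269E8: 4-byte form → F0 A6 A7 A8.
Concatenated (20 bytes): E6 A8 BA F1 92 81 86 EA AF 82 E5 BE A0 E6 82 B8 F0 A6 A7 A8.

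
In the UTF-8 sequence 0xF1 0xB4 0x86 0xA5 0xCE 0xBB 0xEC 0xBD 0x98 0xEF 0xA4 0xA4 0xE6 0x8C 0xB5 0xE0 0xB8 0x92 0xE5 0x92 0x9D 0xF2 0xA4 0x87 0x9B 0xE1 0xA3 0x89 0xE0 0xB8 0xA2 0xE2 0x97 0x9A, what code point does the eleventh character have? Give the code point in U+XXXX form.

U+25DA

Offset 0: leading byte 0xF1 = 11110001 → 4-byte char #1 = F1 B4 86 A5.
Offset 4: leading byte 0xCE = 11001110 → 2-byte char #2 = CE BB.
Offset 6: leading byte 0xEC = 11101100 → 3-byte char #3 = EC BD 98.
Offset 9: leading byte 0xEF = 11101111 → 3-byte char #4 = EF A4 A4.
Offset 12: leading byte 0xE6 = 11100110 → 3-byte char #5 = E6 8C B5.
Offset 15: leading byte 0xE0 = 11100000 → 3-byte char #6 = E0 B8 92.
Offset 18: leading byte 0xE5 = 11100101 → 3-byte char #7 = E5 92 9D.
Offset 21: leading byte 0xF2 = 11110010 → 4-byte char #8 = F2 A4 87 9B.
Offset 25: leading byte 0xE1 = 11100001 → 3-byte char #9 = E1 A3 89.
Offset 28: leading byte 0xE0 = 11100000 → 3-byte char #10 = E0 B8 A2.
Offset 31: leading byte 0xE2 = 11100010 → 3-byte char #11 = E2 97 9A.
Leading byte 0xE2 = 11100010 matches 1110xxxx → 3-byte sequence.
Byte 1: 0xE2 = 11100010, payload 0010 (4 bits).
Byte 2: 0x97 = 10010111 (10xxxxxx ✓), payload 010111.
Byte 3: 0x9A = 10011010 (10xxxxxx ✓), payload 011010.
Concatenate: 0010010111011010 = 0x25DA (16 bits → U+25DA).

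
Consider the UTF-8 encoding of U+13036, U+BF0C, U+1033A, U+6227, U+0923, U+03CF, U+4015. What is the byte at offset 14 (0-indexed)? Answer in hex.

0xE0

U+13036 → 4-byte form F0 93 80 B6 at offsets 0–3.
U+BF0C → 3-byte form EB BC 8C at offsets 4–6.
U+1033A → 4-byte form F0 90 8C BA at offsets 7–10.
U+6227 → 3-byte form E6 88 A7 at offsets 11–13.
U+0923 → 3-byte form E0 A4 A3 at offsets 14–16.
Offset 14 falls in char 5's range; it's byte 1 of E0 A4 A3 = 0xE0.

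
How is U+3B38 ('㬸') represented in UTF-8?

E3 AC B8

U+3B38 = 0x3B38 = 15160 decimal. In range U+0800–U+FFFF → 3-byte form: 1110xxxx 10xxxxxx 10xxxxxx.
Binary (16 bits): 0011101100111000.
Split 4+6+6: 0011 | 101100 | 111000.
Byte 1: 11100011 = 0xE3.
Byte 2: 10101100 = 0xAC.
Byte 3: 10111000 = 0xB8.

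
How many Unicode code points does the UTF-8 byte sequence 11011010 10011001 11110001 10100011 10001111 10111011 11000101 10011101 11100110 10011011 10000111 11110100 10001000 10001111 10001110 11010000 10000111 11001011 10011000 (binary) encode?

Byte at offset 0: 0xDA = 11011010 → 2-byte char (#1). Advance 2.
Byte at offset 2: 0xF1 = 11110001 → 4-byte char (#2). Advance 4.
Byte at offset 6: 0xC5 = 11000101 → 2-byte char (#3). Advance 2.
Byte at offset 8: 0xE6 = 11100110 → 3-byte char (#4). Advance 3.
Byte at offset 11: 0xF4 = 11110100 → 4-byte char (#5). Advance 4.
Byte at offset 15: 0xD0 = 11010000 → 2-byte char (#6). Advance 2.
Byte at offset 17: 0xCB = 11001011 → 2-byte char (#7). Advance 2.
Reached end at offset 19 after 7 code points.

7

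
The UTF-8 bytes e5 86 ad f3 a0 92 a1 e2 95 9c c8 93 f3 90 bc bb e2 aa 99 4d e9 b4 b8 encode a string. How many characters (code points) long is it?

8

Byte at offset 0: 0xE5 = 11100101 → 3-byte char (#1). Advance 3.
Byte at offset 3: 0xF3 = 11110011 → 4-byte char (#2). Advance 4.
Byte at offset 7: 0xE2 = 11100010 → 3-byte char (#3). Advance 3.
Byte at offset 10: 0xC8 = 11001000 → 2-byte char (#4). Advance 2.
Byte at offset 12: 0xF3 = 11110011 → 4-byte char (#5). Advance 4.
Byte at offset 16: 0xE2 = 11100010 → 3-byte char (#6). Advance 3.
Byte at offset 19: 0x4D = 01001101 → 1-byte char (#7). Advance 1.
Byte at offset 20: 0xE9 = 11101001 → 3-byte char (#8). Advance 3.
Reached end at offset 23 after 8 code points.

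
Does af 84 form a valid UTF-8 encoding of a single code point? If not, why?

invalid (continuation byte with no leading byte)

Byte 0xAF = 10101111 has the form 10xxxxxx — a continuation byte — but there is no preceding leading byte.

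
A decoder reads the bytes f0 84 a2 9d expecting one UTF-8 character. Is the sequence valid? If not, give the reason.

Leading byte 0xF0 = 11110000 → 4-byte form.
Continuation bytes all match 10xxxxxx. Payload decodes to 0x489D.
But 0x489D < 0x10000, the minimum for a 4-byte sequence — this is an overlong encoding.

invalid (overlong encoding)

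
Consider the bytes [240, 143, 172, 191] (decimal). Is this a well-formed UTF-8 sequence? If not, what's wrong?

Leading byte 0xF0 = 11110000 → 4-byte form.
Continuation bytes all match 10xxxxxx. Payload decodes to 0xFB3F.
But 0xFB3F < 0x10000, the minimum for a 4-byte sequence — this is an overlong encoding.

invalid (overlong encoding)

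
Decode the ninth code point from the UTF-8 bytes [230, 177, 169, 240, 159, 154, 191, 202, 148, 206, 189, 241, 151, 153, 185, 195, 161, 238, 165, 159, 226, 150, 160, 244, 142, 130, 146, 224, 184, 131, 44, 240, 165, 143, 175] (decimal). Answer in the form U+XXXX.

Offset 0: leading byte 0xE6 = 11100110 → 3-byte char #1 = E6 B1 A9.
Offset 3: leading byte 0xF0 = 11110000 → 4-byte char #2 = F0 9F 9A BF.
Offset 7: leading byte 0xCA = 11001010 → 2-byte char #3 = CA 94.
Offset 9: leading byte 0xCE = 11001110 → 2-byte char #4 = CE BD.
Offset 11: leading byte 0xF1 = 11110001 → 4-byte char #5 = F1 97 99 B9.
Offset 15: leading byte 0xC3 = 11000011 → 2-byte char #6 = C3 A1.
Offset 17: leading byte 0xEE = 11101110 → 3-byte char #7 = EE A5 9F.
Offset 20: leading byte 0xE2 = 11100010 → 3-byte char #8 = E2 96 A0.
Offset 23: leading byte 0xF4 = 11110100 → 4-byte char #9 = F4 8E 82 92.
Leading byte 0xF4 = 11110100 matches 11110xxx → 4-byte sequence.
Byte 1: 0xF4 = 11110100, payload 100 (3 bits).
Byte 2: 0x8E = 10001110 (10xxxxxx ✓), payload 001110.
Byte 3: 0x82 = 10000010 (10xxxxxx ✓), payload 000010.
Byte 4: 0x92 = 10010010 (10xxxxxx ✓), payload 010010.
Concatenate: 100001110000010010010 = 0x10E092 (21 bits → U+10E092).

U+10E092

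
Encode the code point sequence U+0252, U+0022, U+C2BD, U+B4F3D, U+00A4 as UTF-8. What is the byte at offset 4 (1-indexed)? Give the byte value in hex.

1-indexed offset 4 is 0-indexed offset 3.
U+0252 → 2-byte form C9 92 at offsets 0–1.
U+0022 → 1-byte form 22 at offsets 2–2.
U+C2BD → 3-byte form EC 8A BD at offsets 3–5.
Offset 3 falls in char 3's range; it's byte 1 of EC 8A BD = 0xEC.

0xEC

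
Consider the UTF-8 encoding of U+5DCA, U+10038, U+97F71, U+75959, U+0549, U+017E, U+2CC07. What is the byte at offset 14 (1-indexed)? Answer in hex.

1-indexed offset 14 is 0-indexed offset 13.
U+5DCA → 3-byte form E5 B7 8A at offsets 0–2.
U+10038 → 4-byte form F0 90 80 B8 at offsets 3–6.
U+97F71 → 4-byte form F2 97 BD B1 at offsets 7–10.
U+75959 → 4-byte form F1 B5 A5 99 at offsets 11–14.
Offset 13 falls in char 4's range; it's byte 3 of F1 B5 A5 99 = 0xA5.

0xA5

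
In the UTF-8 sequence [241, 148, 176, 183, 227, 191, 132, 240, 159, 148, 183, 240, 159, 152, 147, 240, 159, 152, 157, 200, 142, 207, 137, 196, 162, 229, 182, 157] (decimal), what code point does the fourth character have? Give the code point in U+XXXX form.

U+1F613

Offset 0: leading byte 0xF1 = 11110001 → 4-byte char #1 = F1 94 B0 B7.
Offset 4: leading byte 0xE3 = 11100011 → 3-byte char #2 = E3 BF 84.
Offset 7: leading byte 0xF0 = 11110000 → 4-byte char #3 = F0 9F 94 B7.
Offset 11: leading byte 0xF0 = 11110000 → 4-byte char #4 = F0 9F 98 93.
Leading byte 0xF0 = 11110000 matches 11110xxx → 4-byte sequence.
Byte 1: 0xF0 = 11110000, payload 000 (3 bits).
Byte 2: 0x9F = 10011111 (10xxxxxx ✓), payload 011111.
Byte 3: 0x98 = 10011000 (10xxxxxx ✓), payload 011000.
Byte 4: 0x93 = 10010011 (10xxxxxx ✓), payload 010011.
Concatenate: 000011111011000010011 = 0x1F613 (21 bits → U+1F613).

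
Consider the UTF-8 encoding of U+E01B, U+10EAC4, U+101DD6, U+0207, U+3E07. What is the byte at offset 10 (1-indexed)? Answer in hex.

0xB7

1-indexed offset 10 is 0-indexed offset 9.
U+E01B → 3-byte form EE 80 9B at offsets 0–2.
U+10EAC4 → 4-byte form F4 8E AB 84 at offsets 3–6.
U+101DD6 → 4-byte form F4 81 B7 96 at offsets 7–10.
Offset 9 falls in char 3's range; it's byte 3 of F4 81 B7 96 = 0xB7.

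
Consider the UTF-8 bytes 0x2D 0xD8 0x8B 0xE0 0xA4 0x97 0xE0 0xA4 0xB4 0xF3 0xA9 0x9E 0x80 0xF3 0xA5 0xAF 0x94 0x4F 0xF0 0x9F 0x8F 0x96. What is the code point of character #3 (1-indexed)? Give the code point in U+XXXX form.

U+0917

Offset 0: leading byte 0x2D = 00101101 → 1-byte char #1 = 2D.
Offset 1: leading byte 0xD8 = 11011000 → 2-byte char #2 = D8 8B.
Offset 3: leading byte 0xE0 = 11100000 → 3-byte char #3 = E0 A4 97.
Leading byte 0xE0 = 11100000 matches 1110xxxx → 3-byte sequence.
Byte 1: 0xE0 = 11100000, payload 0000 (4 bits).
Byte 2: 0xA4 = 10100100 (10xxxxxx ✓), payload 100100.
Byte 3: 0x97 = 10010111 (10xxxxxx ✓), payload 010111.
Concatenate: 0000100100010111 = 0x917 (16 bits → U+0917).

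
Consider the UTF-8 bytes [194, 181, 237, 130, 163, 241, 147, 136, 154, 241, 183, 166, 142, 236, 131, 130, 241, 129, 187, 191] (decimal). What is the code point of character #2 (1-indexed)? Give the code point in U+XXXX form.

U+D0A3

Offset 0: leading byte 0xC2 = 11000010 → 2-byte char #1 = C2 B5.
Offset 2: leading byte 0xED = 11101101 → 3-byte char #2 = ED 82 A3.
Leading byte 0xED = 11101101 matches 1110xxxx → 3-byte sequence.
Byte 1: 0xED = 11101101, payload 1101 (4 bits).
Byte 2: 0x82 = 10000010 (10xxxxxx ✓), payload 000010.
Byte 3: 0xA3 = 10100011 (10xxxxxx ✓), payload 100011.
Concatenate: 1101000010100011 = 0xD0A3 (16 bits → U+D0A3).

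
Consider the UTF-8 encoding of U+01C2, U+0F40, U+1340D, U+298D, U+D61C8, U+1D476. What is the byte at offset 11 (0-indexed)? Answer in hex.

U+01C2 → 2-byte form C7 82 at offsets 0–1.
U+0F40 → 3-byte form E0 BD 80 at offsets 2–4.
U+1340D → 4-byte form F0 93 90 8D at offsets 5–8.
U+298D → 3-byte form E2 A6 8D at offsets 9–11.
Offset 11 falls in char 4's range; it's byte 3 of E2 A6 8D = 0x8D.

0x8D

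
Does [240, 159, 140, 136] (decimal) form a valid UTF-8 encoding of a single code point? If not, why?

Leading byte 0xF0 = 11110000 → 4-byte form.
Continuation bytes 0x9F=10011111, 0x8C=10001100, 0x88=10001000 all match 10xxxxxx.
Decoded value 0x1F308 is ≥ 0x10000 (shortest form) and not a surrogate.

valid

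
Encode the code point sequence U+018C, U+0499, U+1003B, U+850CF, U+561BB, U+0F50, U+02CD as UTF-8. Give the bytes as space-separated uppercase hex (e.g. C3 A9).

U+018C: 2-byte form → C6 8C.
U+0499: 2-byte form → D2 99.
U+1003B: 4-byte form → F0 90 80 BB.
U+850CF: 4-byte form → F2 85 83 8F.
U+561BB: 4-byte form → F1 96 86 BB.
U+0F50: 3-byte form → E0 BD 90.
U+02CD: 2-byte form → CB 8D.
Concatenated (21 bytes): C6 8C D2 99 F0 90 80 BB F2 85 83 8F F1 96 86 BB E0 BD 90 CB 8D.

C6 8C D2 99 F0 90 80 BB F2 85 83 8F F1 96 86 BB E0 BD 90 CB 8D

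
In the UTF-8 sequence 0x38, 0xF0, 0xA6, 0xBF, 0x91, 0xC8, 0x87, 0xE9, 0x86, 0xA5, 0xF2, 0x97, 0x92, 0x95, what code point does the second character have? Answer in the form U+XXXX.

U+26FD1

Offset 0: leading byte 0x38 = 00111000 → 1-byte char #1 = 38.
Offset 1: leading byte 0xF0 = 11110000 → 4-byte char #2 = F0 A6 BF 91.
Leading byte 0xF0 = 11110000 matches 11110xxx → 4-byte sequence.
Byte 1: 0xF0 = 11110000, payload 000 (3 bits).
Byte 2: 0xA6 = 10100110 (10xxxxxx ✓), payload 100110.
Byte 3: 0xBF = 10111111 (10xxxxxx ✓), payload 111111.
Byte 4: 0x91 = 10010001 (10xxxxxx ✓), payload 010001.
Concatenate: 000100110111111010001 = 0x26FD1 (21 bits → U+26FD1).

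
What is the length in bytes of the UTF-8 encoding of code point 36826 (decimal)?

3

U+8FDA = 0x8FDA. UTF-8 uses 1 byte below 0x80, 2 below 0x800, 3 below 0x10000, 4 up to 0x10FFFF. 0x8FDA is in U+0800–U+FFFF → 3 bytes.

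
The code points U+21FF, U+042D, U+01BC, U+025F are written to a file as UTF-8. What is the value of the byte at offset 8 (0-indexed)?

0x9F

U+21FF → 3-byte form E2 87 BF at offsets 0–2.
U+042D → 2-byte form D0 AD at offsets 3–4.
U+01BC → 2-byte form C6 BC at offsets 5–6.
U+025F → 2-byte form C9 9F at offsets 7–8.
Offset 8 falls in char 4's range; it's byte 2 of C9 9F = 0x9F.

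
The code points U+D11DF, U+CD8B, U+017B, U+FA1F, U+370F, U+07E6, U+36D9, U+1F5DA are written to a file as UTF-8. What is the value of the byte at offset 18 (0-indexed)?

U+D11DF → 4-byte form F3 91 87 9F at offsets 0–3.
U+CD8B → 3-byte form EC B6 8B at offsets 4–6.
U+017B → 2-byte form C5 BB at offsets 7–8.
U+FA1F → 3-byte form EF A8 9F at offsets 9–11.
U+370F → 3-byte form E3 9C 8F at offsets 12–14.
U+07E6 → 2-byte form DF A6 at offsets 15–16.
U+36D9 → 3-byte form E3 9B 99 at offsets 17–19.
Offset 18 falls in char 7's range; it's byte 2 of E3 9B 99 = 0x9B.

0x9B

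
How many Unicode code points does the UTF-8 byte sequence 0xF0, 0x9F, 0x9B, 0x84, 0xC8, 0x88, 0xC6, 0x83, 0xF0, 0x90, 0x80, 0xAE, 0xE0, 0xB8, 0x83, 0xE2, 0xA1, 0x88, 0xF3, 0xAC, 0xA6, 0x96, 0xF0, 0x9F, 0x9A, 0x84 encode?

8

Byte at offset 0: 0xF0 = 11110000 → 4-byte char (#1). Advance 4.
Byte at offset 4: 0xC8 = 11001000 → 2-byte char (#2). Advance 2.
Byte at offset 6: 0xC6 = 11000110 → 2-byte char (#3). Advance 2.
Byte at offset 8: 0xF0 = 11110000 → 4-byte char (#4). Advance 4.
Byte at offset 12: 0xE0 = 11100000 → 3-byte char (#5). Advance 3.
Byte at offset 15: 0xE2 = 11100010 → 3-byte char (#6). Advance 3.
Byte at offset 18: 0xF3 = 11110011 → 4-byte char (#7). Advance 4.
Byte at offset 22: 0xF0 = 11110000 → 4-byte char (#8). Advance 4.
Reached end at offset 26 after 8 code points.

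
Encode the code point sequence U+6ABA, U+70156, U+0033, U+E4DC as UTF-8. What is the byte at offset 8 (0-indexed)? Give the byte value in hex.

U+6ABA → 3-byte form E6 AA BA at offsets 0–2.
U+70156 → 4-byte form F1 B0 85 96 at offsets 3–6.
U+0033 → 1-byte form 33 at offsets 7–7.
U+E4DC → 3-byte form EE 93 9C at offsets 8–10.
Offset 8 falls in char 4's range; it's byte 1 of EE 93 9C = 0xEE.

0xEE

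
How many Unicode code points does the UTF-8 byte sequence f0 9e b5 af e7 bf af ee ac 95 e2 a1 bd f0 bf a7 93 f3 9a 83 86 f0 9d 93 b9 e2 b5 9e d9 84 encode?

9

Byte at offset 0: 0xF0 = 11110000 → 4-byte char (#1). Advance 4.
Byte at offset 4: 0xE7 = 11100111 → 3-byte char (#2). Advance 3.
Byte at offset 7: 0xEE = 11101110 → 3-byte char (#3). Advance 3.
Byte at offset 10: 0xE2 = 11100010 → 3-byte char (#4). Advance 3.
Byte at offset 13: 0xF0 = 11110000 → 4-byte char (#5). Advance 4.
Byte at offset 17: 0xF3 = 11110011 → 4-byte char (#6). Advance 4.
Byte at offset 21: 0xF0 = 11110000 → 4-byte char (#7). Advance 4.
Byte at offset 25: 0xE2 = 11100010 → 3-byte char (#8). Advance 3.
Byte at offset 28: 0xD9 = 11011001 → 2-byte char (#9). Advance 2.
Reached end at offset 30 after 9 code points.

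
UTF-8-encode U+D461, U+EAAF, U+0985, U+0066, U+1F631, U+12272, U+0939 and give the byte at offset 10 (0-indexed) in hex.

U+D461 → 3-byte form ED 91 A1 at offsets 0–2.
U+EAAF → 3-byte form EE AA AF at offsets 3–5.
U+0985 → 3-byte form E0 A6 85 at offsets 6–8.
U+0066 → 1-byte form 66 at offsets 9–9.
U+1F631 → 4-byte form F0 9F 98 B1 at offsets 10–13.
Offset 10 falls in char 5's range; it's byte 1 of F0 9F 98 B1 = 0xF0.

0xF0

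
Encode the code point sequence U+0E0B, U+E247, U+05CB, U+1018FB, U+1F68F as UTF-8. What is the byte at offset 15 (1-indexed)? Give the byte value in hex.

1-indexed offset 15 is 0-indexed offset 14.
U+0E0B → 3-byte form E0 B8 8B at offsets 0–2.
U+E247 → 3-byte form EE 89 87 at offsets 3–5.
U+05CB → 2-byte form D7 8B at offsets 6–7.
U+1018FB → 4-byte form F4 81 A3 BB at offsets 8–11.
U+1F68F → 4-byte form F0 9F 9A 8F at offsets 12–15.
Offset 14 falls in char 5's range; it's byte 3 of F0 9F 9A 8F = 0x9A.

0x9A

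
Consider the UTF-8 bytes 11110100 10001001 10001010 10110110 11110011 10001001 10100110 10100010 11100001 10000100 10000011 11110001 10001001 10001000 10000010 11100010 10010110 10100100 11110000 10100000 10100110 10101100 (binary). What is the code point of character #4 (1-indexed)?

U+49202

Offset 0: leading byte 0xF4 = 11110100 → 4-byte char #1 = F4 89 8A B6.
Offset 4: leading byte 0xF3 = 11110011 → 4-byte char #2 = F3 89 A6 A2.
Offset 8: leading byte 0xE1 = 11100001 → 3-byte char #3 = E1 84 83.
Offset 11: leading byte 0xF1 = 11110001 → 4-byte char #4 = F1 89 88 82.
Leading byte 0xF1 = 11110001 matches 11110xxx → 4-byte sequence.
Byte 1: 0xF1 = 11110001, payload 001 (3 bits).
Byte 2: 0x89 = 10001001 (10xxxxxx ✓), payload 001001.
Byte 3: 0x88 = 10001000 (10xxxxxx ✓), payload 001000.
Byte 4: 0x82 = 10000010 (10xxxxxx ✓), payload 000010.
Concatenate: 001001001001000000010 = 0x49202 (21 bits → U+49202).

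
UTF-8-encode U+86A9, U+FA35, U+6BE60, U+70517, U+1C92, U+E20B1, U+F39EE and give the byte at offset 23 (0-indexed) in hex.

U+86A9 → 3-byte form E8 9A A9 at offsets 0–2.
U+FA35 → 3-byte form EF A8 B5 at offsets 3–5.
U+6BE60 → 4-byte form F1 AB B9 A0 at offsets 6–9.
U+70517 → 4-byte form F1 B0 94 97 at offsets 10–13.
U+1C92 → 3-byte form E1 B2 92 at offsets 14–16.
U+E20B1 → 4-byte form F3 A2 82 B1 at offsets 17–20.
U+F39EE → 4-byte form F3 B3 A7 AE at offsets 21–24.
Offset 23 falls in char 7's range; it's byte 3 of F3 B3 A7 AE = 0xA7.

0xA7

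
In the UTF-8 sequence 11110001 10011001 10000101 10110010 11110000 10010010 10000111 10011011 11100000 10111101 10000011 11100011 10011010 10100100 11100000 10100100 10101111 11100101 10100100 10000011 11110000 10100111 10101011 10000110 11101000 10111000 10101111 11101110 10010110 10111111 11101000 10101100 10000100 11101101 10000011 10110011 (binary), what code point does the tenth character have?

Offset 0: leading byte 0xF1 = 11110001 → 4-byte char #1 = F1 99 85 B2.
Offset 4: leading byte 0xF0 = 11110000 → 4-byte char #2 = F0 92 87 9B.
Offset 8: leading byte 0xE0 = 11100000 → 3-byte char #3 = E0 BD 83.
Offset 11: leading byte 0xE3 = 11100011 → 3-byte char #4 = E3 9A A4.
Offset 14: leading byte 0xE0 = 11100000 → 3-byte char #5 = E0 A4 AF.
Offset 17: leading byte 0xE5 = 11100101 → 3-byte char #6 = E5 A4 83.
Offset 20: leading byte 0xF0 = 11110000 → 4-byte char #7 = F0 A7 AB 86.
Offset 24: leading byte 0xE8 = 11101000 → 3-byte char #8 = E8 B8 AF.
Offset 27: leading byte 0xEE = 11101110 → 3-byte char #9 = EE 96 BF.
Offset 30: leading byte 0xE8 = 11101000 → 3-byte char #10 = E8 AC 84.
Leading byte 0xE8 = 11101000 matches 1110xxxx → 3-byte sequence.
Byte 1: 0xE8 = 11101000, payload 1000 (4 bits).
Byte 2: 0xAC = 10101100 (10xxxxxx ✓), payload 101100.
Byte 3: 0x84 = 10000100 (10xxxxxx ✓), payload 000100.
Concatenate: 1000101100000100 = 0x8B04 (16 bits → U+8B04).

U+8B04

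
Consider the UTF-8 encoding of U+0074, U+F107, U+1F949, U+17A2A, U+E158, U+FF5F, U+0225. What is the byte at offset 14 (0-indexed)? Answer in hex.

U+0074 → 1-byte form 74 at offsets 0–0.
U+F107 → 3-byte form EF 84 87 at offsets 1–3.
U+1F949 → 4-byte form F0 9F A5 89 at offsets 4–7.
U+17A2A → 4-byte form F0 97 A8 AA at offsets 8–11.
U+E158 → 3-byte form EE 85 98 at offsets 12–14.
Offset 14 falls in char 5's range; it's byte 3 of EE 85 98 = 0x98.

0x98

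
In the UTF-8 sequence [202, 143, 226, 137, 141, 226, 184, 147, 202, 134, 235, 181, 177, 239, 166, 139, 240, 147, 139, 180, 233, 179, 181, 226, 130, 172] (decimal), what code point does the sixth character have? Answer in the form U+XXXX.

U+F98B

Offset 0: leading byte 0xCA = 11001010 → 2-byte char #1 = CA 8F.
Offset 2: leading byte 0xE2 = 11100010 → 3-byte char #2 = E2 89 8D.
Offset 5: leading byte 0xE2 = 11100010 → 3-byte char #3 = E2 B8 93.
Offset 8: leading byte 0xCA = 11001010 → 2-byte char #4 = CA 86.
Offset 10: leading byte 0xEB = 11101011 → 3-byte char #5 = EB B5 B1.
Offset 13: leading byte 0xEF = 11101111 → 3-byte char #6 = EF A6 8B.
Leading byte 0xEF = 11101111 matches 1110xxxx → 3-byte sequence.
Byte 1: 0xEF = 11101111, payload 1111 (4 bits).
Byte 2: 0xA6 = 10100110 (10xxxxxx ✓), payload 100110.
Byte 3: 0x8B = 10001011 (10xxxxxx ✓), payload 001011.
Concatenate: 1111100110001011 = 0xF98B (16 bits → U+F98B).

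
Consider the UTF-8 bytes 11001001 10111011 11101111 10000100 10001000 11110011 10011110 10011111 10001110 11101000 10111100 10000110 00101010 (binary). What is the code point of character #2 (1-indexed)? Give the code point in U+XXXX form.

U+F108

Offset 0: leading byte 0xC9 = 11001001 → 2-byte char #1 = C9 BB.
Offset 2: leading byte 0xEF = 11101111 → 3-byte char #2 = EF 84 88.
Leading byte 0xEF = 11101111 matches 1110xxxx → 3-byte sequence.
Byte 1: 0xEF = 11101111, payload 1111 (4 bits).
Byte 2: 0x84 = 10000100 (10xxxxxx ✓), payload 000100.
Byte 3: 0x88 = 10001000 (10xxxxxx ✓), payload 001000.
Concatenate: 1111000100001000 = 0xF108 (16 bits → U+F108).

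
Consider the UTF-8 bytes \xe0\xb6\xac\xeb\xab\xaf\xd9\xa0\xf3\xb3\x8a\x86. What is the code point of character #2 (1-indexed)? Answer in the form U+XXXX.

U+BAEF

Offset 0: leading byte 0xE0 = 11100000 → 3-byte char #1 = E0 B6 AC.
Offset 3: leading byte 0xEB = 11101011 → 3-byte char #2 = EB AB AF.
Leading byte 0xEB = 11101011 matches 1110xxxx → 3-byte sequence.
Byte 1: 0xEB = 11101011, payload 1011 (4 bits).
Byte 2: 0xAB = 10101011 (10xxxxxx ✓), payload 101011.
Byte 3: 0xAF = 10101111 (10xxxxxx ✓), payload 101111.
Concatenate: 1011101011101111 = 0xBAEF (16 bits → U+BAEF).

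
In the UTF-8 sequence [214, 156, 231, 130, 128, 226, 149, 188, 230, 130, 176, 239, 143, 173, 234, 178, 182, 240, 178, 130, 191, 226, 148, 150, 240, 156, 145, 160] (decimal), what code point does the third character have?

Offset 0: leading byte 0xD6 = 11010110 → 2-byte char #1 = D6 9C.
Offset 2: leading byte 0xE7 = 11100111 → 3-byte char #2 = E7 82 80.
Offset 5: leading byte 0xE2 = 11100010 → 3-byte char #3 = E2 95 BC.
Leading byte 0xE2 = 11100010 matches 1110xxxx → 3-byte sequence.
Byte 1: 0xE2 = 11100010, payload 0010 (4 bits).
Byte 2: 0x95 = 10010101 (10xxxxxx ✓), payload 010101.
Byte 3: 0xBC = 10111100 (10xxxxxx ✓), payload 111100.
Concatenate: 0010010101111100 = 0x257C (16 bits → U+257C).

U+257C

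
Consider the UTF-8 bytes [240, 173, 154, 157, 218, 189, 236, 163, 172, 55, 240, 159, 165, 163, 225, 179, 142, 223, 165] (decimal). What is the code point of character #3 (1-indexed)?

U+C8EC

Offset 0: leading byte 0xF0 = 11110000 → 4-byte char #1 = F0 AD 9A 9D.
Offset 4: leading byte 0xDA = 11011010 → 2-byte char #2 = DA BD.
Offset 6: leading byte 0xEC = 11101100 → 3-byte char #3 = EC A3 AC.
Leading byte 0xEC = 11101100 matches 1110xxxx → 3-byte sequence.
Byte 1: 0xEC = 11101100, payload 1100 (4 bits).
Byte 2: 0xA3 = 10100011 (10xxxxxx ✓), payload 100011.
Byte 3: 0xAC = 10101100 (10xxxxxx ✓), payload 101100.
Concatenate: 1100100011101100 = 0xC8EC (16 bits → U+C8EC).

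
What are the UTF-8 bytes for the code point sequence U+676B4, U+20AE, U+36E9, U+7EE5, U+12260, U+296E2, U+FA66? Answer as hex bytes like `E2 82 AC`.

F1 A7 9A B4 E2 82 AE E3 9B A9 E7 BB A5 F0 92 89 A0 F0 A9 9B A2 EF A9 A6

U+676B4: 4-byte form → F1 A7 9A B4.
U+20AE: 3-byte form → E2 82 AE.
U+36E9: 3-byte form → E3 9B A9.
U+7EE5: 3-byte form → E7 BB A5.
U+12260: 4-byte form → F0 92 89 A0.
U+296E2: 4-byte form → F0 A9 9B A2.
U+FA66: 3-byte form → EF A9 A6.
Concatenated (24 bytes): F1 A7 9A B4 E2 82 AE E3 9B A9 E7 BB A5 F0 92 89 A0 F0 A9 9B A2 EF A9 A6.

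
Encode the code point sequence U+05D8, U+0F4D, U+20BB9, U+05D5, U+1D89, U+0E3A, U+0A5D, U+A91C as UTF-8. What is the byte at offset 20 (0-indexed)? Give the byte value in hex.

0xEA

U+05D8 → 2-byte form D7 98 at offsets 0–1.
U+0F4D → 3-byte form E0 BD 8D at offsets 2–4.
U+20BB9 → 4-byte form F0 A0 AE B9 at offsets 5–8.
U+05D5 → 2-byte form D7 95 at offsets 9–10.
U+1D89 → 3-byte form E1 B6 89 at offsets 11–13.
U+0E3A → 3-byte form E0 B8 BA at offsets 14–16.
U+0A5D → 3-byte form E0 A9 9D at offsets 17–19.
U+A91C → 3-byte form EA A4 9C at offsets 20–22.
Offset 20 falls in char 8's range; it's byte 1 of EA A4 9C = 0xEA.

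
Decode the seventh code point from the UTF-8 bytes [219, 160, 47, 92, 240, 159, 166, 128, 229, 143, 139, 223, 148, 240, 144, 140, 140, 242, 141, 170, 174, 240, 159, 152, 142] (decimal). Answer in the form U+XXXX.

U+1030C

Offset 0: leading byte 0xDB = 11011011 → 2-byte char #1 = DB A0.
Offset 2: leading byte 0x2F = 00101111 → 1-byte char #2 = 2F.
Offset 3: leading byte 0x5C = 01011100 → 1-byte char #3 = 5C.
Offset 4: leading byte 0xF0 = 11110000 → 4-byte char #4 = F0 9F A6 80.
Offset 8: leading byte 0xE5 = 11100101 → 3-byte char #5 = E5 8F 8B.
Offset 11: leading byte 0xDF = 11011111 → 2-byte char #6 = DF 94.
Offset 13: leading byte 0xF0 = 11110000 → 4-byte char #7 = F0 90 8C 8C.
Leading byte 0xF0 = 11110000 matches 11110xxx → 4-byte sequence.
Byte 1: 0xF0 = 11110000, payload 000 (3 bits).
Byte 2: 0x90 = 10010000 (10xxxxxx ✓), payload 010000.
Byte 3: 0x8C = 10001100 (10xxxxxx ✓), payload 001100.
Byte 4: 0x8C = 10001100 (10xxxxxx ✓), payload 001100.
Concatenate: 000010000001100001100 = 0x1030C (21 bits → U+1030C).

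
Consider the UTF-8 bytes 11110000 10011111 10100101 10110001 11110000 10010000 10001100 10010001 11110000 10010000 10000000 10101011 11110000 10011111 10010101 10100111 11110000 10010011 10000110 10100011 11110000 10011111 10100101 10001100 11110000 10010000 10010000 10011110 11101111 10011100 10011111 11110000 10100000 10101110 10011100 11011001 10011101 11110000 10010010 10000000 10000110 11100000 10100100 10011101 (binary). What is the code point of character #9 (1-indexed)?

Offset 0: leading byte 0xF0 = 11110000 → 4-byte char #1 = F0 9F A5 B1.
Offset 4: leading byte 0xF0 = 11110000 → 4-byte char #2 = F0 90 8C 91.
Offset 8: leading byte 0xF0 = 11110000 → 4-byte char #3 = F0 90 80 AB.
Offset 12: leading byte 0xF0 = 11110000 → 4-byte char #4 = F0 9F 95 A7.
Offset 16: leading byte 0xF0 = 11110000 → 4-byte char #5 = F0 93 86 A3.
Offset 20: leading byte 0xF0 = 11110000 → 4-byte char #6 = F0 9F A5 8C.
Offset 24: leading byte 0xF0 = 11110000 → 4-byte char #7 = F0 90 90 9E.
Offset 28: leading byte 0xEF = 11101111 → 3-byte char #8 = EF 9C 9F.
Offset 31: leading byte 0xF0 = 11110000 → 4-byte char #9 = F0 A0 AE 9C.
Leading byte 0xF0 = 11110000 matches 11110xxx → 4-byte sequence.
Byte 1: 0xF0 = 11110000, payload 000 (3 bits).
Byte 2: 0xA0 = 10100000 (10xxxxxx ✓), payload 100000.
Byte 3: 0xAE = 10101110 (10xxxxxx ✓), payload 101110.
Byte 4: 0x9C = 10011100 (10xxxxxx ✓), payload 011100.
Concatenate: 000100000101110011100 = 0x20B9C (21 bits → U+20B9C).

U+20B9C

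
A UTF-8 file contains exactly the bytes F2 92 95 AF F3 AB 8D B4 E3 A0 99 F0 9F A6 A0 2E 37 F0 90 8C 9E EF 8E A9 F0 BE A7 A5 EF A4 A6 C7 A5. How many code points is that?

Byte at offset 0: 0xF2 = 11110010 → 4-byte char (#1). Advance 4.
Byte at offset 4: 0xF3 = 11110011 → 4-byte char (#2). Advance 4.
Byte at offset 8: 0xE3 = 11100011 → 3-byte char (#3). Advance 3.
Byte at offset 11: 0xF0 = 11110000 → 4-byte char (#4). Advance 4.
Byte at offset 15: 0x2E = 00101110 → 1-byte char (#5). Advance 1.
Byte at offset 16: 0x37 = 00110111 → 1-byte char (#6). Advance 1.
Byte at offset 17: 0xF0 = 11110000 → 4-byte char (#7). Advance 4.
Byte at offset 21: 0xEF = 11101111 → 3-byte char (#8). Advance 3.
Byte at offset 24: 0xF0 = 11110000 → 4-byte char (#9). Advance 4.
Byte at offset 28: 0xEF = 11101111 → 3-byte char (#10). Advance 3.
Byte at offset 31: 0xC7 = 11000111 → 2-byte char (#11). Advance 2.
Reached end at offset 33 after 11 code points.

11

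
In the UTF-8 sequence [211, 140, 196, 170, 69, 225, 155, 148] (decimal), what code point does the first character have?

U+04CC

Offset 0: leading byte 0xD3 = 11010011 → 2-byte char #1 = D3 8C.
Leading byte 0xD3 = 11010011 matches 110xxxxx → 2-byte sequence.
Byte 1: 0xD3 = 11010011, payload 10011 (5 bits).
Byte 2: 0x8C = 10001100 (10xxxxxx ✓), payload 001100.
Concatenate: 10011001100 = 0x4CC (11 bits → U+04CC).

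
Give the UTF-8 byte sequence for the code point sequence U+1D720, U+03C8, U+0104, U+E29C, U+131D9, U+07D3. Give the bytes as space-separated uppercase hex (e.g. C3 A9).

U+1D720: 4-byte form → F0 9D 9C A0.
U+03C8: 2-byte form → CF 88.
U+0104: 2-byte form → C4 84.
U+E29C: 3-byte form → EE 8A 9C.
U+131D9: 4-byte form → F0 93 87 99.
U+07D3: 2-byte form → DF 93.
Concatenated (17 bytes): F0 9D 9C A0 CF 88 C4 84 EE 8A 9C F0 93 87 99 DF 93.

F0 9D 9C A0 CF 88 C4 84 EE 8A 9C F0 93 87 99 DF 93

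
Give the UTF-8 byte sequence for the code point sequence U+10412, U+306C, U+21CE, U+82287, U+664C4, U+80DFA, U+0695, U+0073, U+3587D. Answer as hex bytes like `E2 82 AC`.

U+10412: 4-byte form → F0 90 90 92.
U+306C: 3-byte form → E3 81 AC.
U+21CE: 3-byte form → E2 87 8E.
U+82287: 4-byte form → F2 82 8A 87.
U+664C4: 4-byte form → F1 A6 93 84.
U+80DFA: 4-byte form → F2 80 B7 BA.
U+0695: 2-byte form → DA 95.
U+0073: 1-byte form → 73.
U+3587D: 4-byte form → F0 B5 A1 BD.
Concatenated (29 bytes): F0 90 90 92 E3 81 AC E2 87 8E F2 82 8A 87 F1 A6 93 84 F2 80 B7 BA DA 95 73 F0 B5 A1 BD.

F0 90 90 92 E3 81 AC E2 87 8E F2 82 8A 87 F1 A6 93 84 F2 80 B7 BA DA 95 73 F0 B5 A1 BD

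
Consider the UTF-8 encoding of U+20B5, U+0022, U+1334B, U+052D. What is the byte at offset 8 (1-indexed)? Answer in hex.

0x8B

1-indexed offset 8 is 0-indexed offset 7.
U+20B5 → 3-byte form E2 82 B5 at offsets 0–2.
U+0022 → 1-byte form 22 at offsets 3–3.
U+1334B → 4-byte form F0 93 8D 8B at offsets 4–7.
Offset 7 falls in char 3's range; it's byte 4 of F0 93 8D 8B = 0x8B.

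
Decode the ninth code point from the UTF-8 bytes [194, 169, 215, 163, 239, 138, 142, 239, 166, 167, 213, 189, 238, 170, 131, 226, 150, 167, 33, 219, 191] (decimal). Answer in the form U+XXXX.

Offset 0: leading byte 0xC2 = 11000010 → 2-byte char #1 = C2 A9.
Offset 2: leading byte 0xD7 = 11010111 → 2-byte char #2 = D7 A3.
Offset 4: leading byte 0xEF = 11101111 → 3-byte char #3 = EF 8A 8E.
Offset 7: leading byte 0xEF = 11101111 → 3-byte char #4 = EF A6 A7.
Offset 10: leading byte 0xD5 = 11010101 → 2-byte char #5 = D5 BD.
Offset 12: leading byte 0xEE = 11101110 → 3-byte char #6 = EE AA 83.
Offset 15: leading byte 0xE2 = 11100010 → 3-byte char #7 = E2 96 A7.
Offset 18: leading byte 0x21 = 00100001 → 1-byte char #8 = 21.
Offset 19: leading byte 0xDB = 11011011 → 2-byte char #9 = DB BF.
Leading byte 0xDB = 11011011 matches 110xxxxx → 2-byte sequence.
Byte 1: 0xDB = 11011011, payload 11011 (5 bits).
Byte 2: 0xBF = 10111111 (10xxxxxx ✓), payload 111111.
Concatenate: 11011111111 = 0x6FF (11 bits → U+06FF).

U+06FF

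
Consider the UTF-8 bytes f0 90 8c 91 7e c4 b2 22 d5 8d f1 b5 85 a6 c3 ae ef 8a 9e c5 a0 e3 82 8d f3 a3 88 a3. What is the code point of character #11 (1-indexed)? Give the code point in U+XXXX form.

U+E3223

Offset 0: leading byte 0xF0 = 11110000 → 4-byte char #1 = F0 90 8C 91.
Offset 4: leading byte 0x7E = 01111110 → 1-byte char #2 = 7E.
Offset 5: leading byte 0xC4 = 11000100 → 2-byte char #3 = C4 B2.
Offset 7: leading byte 0x22 = 00100010 → 1-byte char #4 = 22.
Offset 8: leading byte 0xD5 = 11010101 → 2-byte char #5 = D5 8D.
Offset 10: leading byte 0xF1 = 11110001 → 4-byte char #6 = F1 B5 85 A6.
Offset 14: leading byte 0xC3 = 11000011 → 2-byte char #7 = C3 AE.
Offset 16: leading byte 0xEF = 11101111 → 3-byte char #8 = EF 8A 9E.
Offset 19: leading byte 0xC5 = 11000101 → 2-byte char #9 = C5 A0.
Offset 21: leading byte 0xE3 = 11100011 → 3-byte char #10 = E3 82 8D.
Offset 24: leading byte 0xF3 = 11110011 → 4-byte char #11 = F3 A3 88 A3.
Leading byte 0xF3 = 11110011 matches 11110xxx → 4-byte sequence.
Byte 1: 0xF3 = 11110011, payload 011 (3 bits).
Byte 2: 0xA3 = 10100011 (10xxxxxx ✓), payload 100011.
Byte 3: 0x88 = 10001000 (10xxxxxx ✓), payload 001000.
Byte 4: 0xA3 = 10100011 (10xxxxxx ✓), payload 100011.
Concatenate: 011100011001000100011 = 0xE3223 (21 bits → U+E3223).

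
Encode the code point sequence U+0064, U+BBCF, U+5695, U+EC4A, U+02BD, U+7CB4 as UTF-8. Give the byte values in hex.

64 EB AF 8F E5 9A 95 EE B1 8A CA BD E7 B2 B4

U+0064: 1-byte form → 64.
U+BBCF: 3-byte form → EB AF 8F.
U+5695: 3-byte form → E5 9A 95.
U+EC4A: 3-byte form → EE B1 8A.
U+02BD: 2-byte form → CA BD.
U+7CB4: 3-byte form → E7 B2 B4.
Concatenated (15 bytes): 64 EB AF 8F E5 9A 95 EE B1 8A CA BD E7 B2 B4.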